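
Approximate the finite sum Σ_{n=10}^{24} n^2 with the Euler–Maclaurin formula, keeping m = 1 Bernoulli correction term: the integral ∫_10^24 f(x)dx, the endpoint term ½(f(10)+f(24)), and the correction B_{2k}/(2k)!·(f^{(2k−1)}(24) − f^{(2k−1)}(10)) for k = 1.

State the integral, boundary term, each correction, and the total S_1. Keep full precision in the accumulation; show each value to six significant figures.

Integral: ∫_10^24 x^2 dx = 4274.67.
½[f(10) + f(24)] = ½[100.000 + 576.000] = 338.000.
Running total after boundary: 4612.67.
k=1: B_{2}/(2)! × [f^{(1)}(24) − f^{(1)}(10)] = 1/12 × (48.0000 − 20.0000) = 2.33333.

S_1 ≈ 4615.00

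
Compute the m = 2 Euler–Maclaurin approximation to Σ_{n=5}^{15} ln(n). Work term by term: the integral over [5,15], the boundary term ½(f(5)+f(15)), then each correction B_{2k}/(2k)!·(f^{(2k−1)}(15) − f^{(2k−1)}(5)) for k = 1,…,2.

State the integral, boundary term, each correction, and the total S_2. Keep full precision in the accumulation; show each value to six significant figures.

S_2 ≈ 24.7212

The integral term ∫_5^15 ln(x) dx = 22.5736.
½[f(5) + f(15)] = ½[1.60944 + 2.70805] = 2.15874.
Integral + boundary = 24.7323.
Correction k=1: B_{2}/2! · (f^{(1)}(15) − f^{(1)}(5)) = 1/12 · (0.0666667 − 0.200000) = -0.0111111.
Running total after k=1: 24.7212.
Correction k=2: B_{4}/4! · (f^{(3)}(15) − f^{(3)}(5)) = −1/720 · (0.000592593 − 0.0160000) = 2.13992e-05.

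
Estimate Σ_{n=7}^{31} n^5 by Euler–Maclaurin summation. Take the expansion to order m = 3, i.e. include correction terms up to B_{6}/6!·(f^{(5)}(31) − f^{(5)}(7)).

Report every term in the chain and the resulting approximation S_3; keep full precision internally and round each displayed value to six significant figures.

S_3 ≈ 1.62604e+08

Integral: ∫_7^31 x^5 dx = 1.47898e+08.
Boundary: ½(f(7) + f(31)) = ½(16807.0 + 2.86292e+07) = 1.43230e+07.
Running total after boundary: 1.62221e+08.
k=1: B_{2}/(2)! × [f^{(1)}(31) − f^{(1)}(7)] = 1/12 × (4.61760e+06 − 12005.0) = 383800.
Running total after k=1: 1.62604e+08.
k=2: B_{4}/(4)! × [f^{(3)}(31) − f^{(3)}(7)] = −1/720 × (57660.0 − 2940.00) = -76.0000.
Running total after k=2: 1.62604e+08.
k=3: B_{6}/(6)! × [f^{(5)}(31) − f^{(5)}(7)] = 1/30240 × (120.000 − 120.000) = 0.00000.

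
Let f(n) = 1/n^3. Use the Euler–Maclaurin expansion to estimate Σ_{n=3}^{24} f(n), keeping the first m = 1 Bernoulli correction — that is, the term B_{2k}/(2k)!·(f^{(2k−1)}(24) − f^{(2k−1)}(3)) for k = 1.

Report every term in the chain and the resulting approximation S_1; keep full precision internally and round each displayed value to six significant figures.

S_1 ≈ 0.0763279

∫_3^24 1/x^3 dx evaluates to 0.0546875.
½[f(3) + f(24)] = ½[0.0370370 + 7.23380e-05] = 0.0185547.
So far: 0.0732422.
Correction k=1: B_{2}/2! · (f^{(1)}(24) − f^{(1)}(3)) = 1/12 · (-9.04225e-06 − (-0.0370370)) = 0.00308567.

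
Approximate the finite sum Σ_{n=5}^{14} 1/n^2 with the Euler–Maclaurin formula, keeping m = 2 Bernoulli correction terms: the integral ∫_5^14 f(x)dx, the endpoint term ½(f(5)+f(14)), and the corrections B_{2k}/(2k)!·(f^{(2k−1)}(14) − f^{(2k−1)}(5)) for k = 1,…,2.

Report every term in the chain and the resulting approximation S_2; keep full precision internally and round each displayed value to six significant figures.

Integral: ∫_5^14 1/x^2 dx = 0.128571.
½[f(5) + f(14)] = ½[0.0400000 + 0.00510204] = 0.0225510.
Integral + boundary = 0.151122.
Correction k=1: B_{2}/2! · (f^{(1)}(14) − f^{(1)}(5)) = 1/12 · (-0.000728863 − (-0.0160000)) = 0.00127259.
Running total after k=1: 0.152395.
Correction k=2: B_{4}/4! · (f^{(3)}(14) − f^{(3)}(5)) = −1/720 · (-4.46243e-05 − (-0.00768000)) = -1.06047e-05.

S_2 ≈ 0.152384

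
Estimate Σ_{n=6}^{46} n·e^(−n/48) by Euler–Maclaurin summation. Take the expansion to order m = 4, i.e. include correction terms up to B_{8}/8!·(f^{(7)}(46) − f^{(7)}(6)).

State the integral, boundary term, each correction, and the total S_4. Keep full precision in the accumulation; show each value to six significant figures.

∫_6^46 x·e^(−x/48) dx evaluates to 556.938.
Boundary: ½(f(6) + f(46)) = ½(5.29498 + 17.6425) = 11.4687.
So far: 568.406.
Order-1 term: 1/12 · (0.0159805 − 0.772185) = -0.0630170.
Partial sum through k=1: 568.343.
Order-2 term: −1/720 · (0.000339863 − 0.00110121) = 1.05742e-06.
Partial sum through k=2: 568.343.
Order-3 term: 1/30240 · (2.92009e-07 − 8.10444e-07) = -1.71440e-11.
Partial sum through k=3: 568.343.
Order-4 term: −1/1209600 · (1.89457e-10 − 4.96065e-10) = 2.53479e-16.

S_4 ≈ 568.343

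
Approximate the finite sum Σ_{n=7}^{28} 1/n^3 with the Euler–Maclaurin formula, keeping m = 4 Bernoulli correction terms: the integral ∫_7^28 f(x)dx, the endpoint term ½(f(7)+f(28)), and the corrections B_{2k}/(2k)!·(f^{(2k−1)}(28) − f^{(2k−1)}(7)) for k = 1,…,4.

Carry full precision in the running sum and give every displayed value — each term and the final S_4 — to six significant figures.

S_4 ≈ 0.0111499

∫_7^28 1/x^3 dx evaluates to 0.00956633.
½[f(7) + f(28)] = ½[0.00291545 + 4.55539e-05] = 0.00148050.
So far: 0.0110468.
k=1: B_{2}/(2)! × [f^{(1)}(28) − f^{(1)}(7)] = 1/12 × (-4.88078e-06 − (-0.00124948)) = 0.000103717.
Running total after k=1: 0.0111505.
k=2: B_{4}/(4)! × [f^{(3)}(28) − f^{(3)}(7)] = −1/720 × (-1.24510e-07 − (-0.000509992)) = -7.08149e-07.
Running total after k=2: 0.0111498.
k=3: B_{6}/(6)! × [f^{(5)}(28) − f^{(5)}(7)] = 1/30240 × (-6.67016e-09 − (-0.000437136)) = 1.44553e-08.
Running total after k=3: 0.0111499.
k=4: B_{8}/(8)! × [f^{(7)}(28) − f^{(7)}(7)] = −1/1209600 × (-6.12566e-10 − (-0.000642322)) = -5.31019e-10.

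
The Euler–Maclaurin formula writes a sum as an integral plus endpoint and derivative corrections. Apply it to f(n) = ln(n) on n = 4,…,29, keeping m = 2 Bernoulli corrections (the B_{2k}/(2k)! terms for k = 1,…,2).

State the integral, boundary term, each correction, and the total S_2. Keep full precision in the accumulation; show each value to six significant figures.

S_2 ≈ 69.4653

The integral term ∫_4^29 ln(x) dx = 67.1064.
½[f(4) + f(29)] = ½[1.38629 + 3.36730] = 2.37680.
Running total after boundary: 69.4832.
Order-1 term: 1/12 · (0.0344828 − 0.250000) = -0.0179598.
Running total after k=1: 69.4652.
Order-2 term: −1/720 · (8.20042e-05 − 0.0312500) = 4.32889e-05.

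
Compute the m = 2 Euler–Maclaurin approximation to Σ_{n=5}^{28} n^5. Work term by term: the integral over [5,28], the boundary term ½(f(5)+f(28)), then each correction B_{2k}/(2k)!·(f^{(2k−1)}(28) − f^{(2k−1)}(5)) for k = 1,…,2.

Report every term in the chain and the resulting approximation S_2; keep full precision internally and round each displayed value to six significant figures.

The integral term ∫_5^28 x^5 dx = 8.03124e+07.
Endpoint term: (f(5) + f(28))/2 = (3125.00 + 1.72104e+07)/2 = 8.60675e+06.
Running total after boundary: 8.89192e+07.
Correction k=1: B_{2}/2! · (f^{(1)}(28) − f^{(1)}(5)) = 1/12 · (3.07328e+06 − 3125.00) = 255846.
Partial sum through k=1: 8.91750e+07.
Correction k=2: B_{4}/4! · (f^{(3)}(28) − f^{(3)}(5)) = −1/720 · (47040.0 − 1500.00) = -63.2500.

S_2 ≈ 8.91750e+07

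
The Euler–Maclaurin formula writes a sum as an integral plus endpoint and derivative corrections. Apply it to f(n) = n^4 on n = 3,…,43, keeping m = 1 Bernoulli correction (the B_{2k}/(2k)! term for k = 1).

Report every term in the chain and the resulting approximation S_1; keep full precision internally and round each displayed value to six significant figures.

∫_3^43 x^4 dx evaluates to 2.94016e+07.
Boundary: ½(f(3) + f(43)) = ½(81.0000 + 3.41880e+06) = 1.70944e+06.
So far: 3.11111e+07.
k=1: B_{2}/(2)! × [f^{(1)}(43) − f^{(1)}(3)] = 1/12 × (318028 − 108.000) = 26493.3.

S_1 ≈ 3.11376e+07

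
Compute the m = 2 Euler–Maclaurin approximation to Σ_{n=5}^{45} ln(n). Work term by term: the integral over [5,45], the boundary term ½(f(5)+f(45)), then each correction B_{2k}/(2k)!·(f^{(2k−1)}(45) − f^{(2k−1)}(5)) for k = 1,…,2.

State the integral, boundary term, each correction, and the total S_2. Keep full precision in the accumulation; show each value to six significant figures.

Integral: ∫_5^45 ln(x) dx = 123.253.
Endpoint term: (f(5) + f(45))/2 = (1.60944 + 3.80666)/2 = 2.70805.
So far: 125.961.
k=1: B_{2}/(2)! × [f^{(1)}(45) − f^{(1)}(5)] = 1/12 × (0.0222222 − 0.200000) = -0.0148148.
After k=1: 125.946.
k=2: B_{4}/(4)! × [f^{(3)}(45) − f^{(3)}(5)] = −1/720 × (2.19479e-05 − 0.0160000) = 2.21917e-05.

S_2 ≈ 125.946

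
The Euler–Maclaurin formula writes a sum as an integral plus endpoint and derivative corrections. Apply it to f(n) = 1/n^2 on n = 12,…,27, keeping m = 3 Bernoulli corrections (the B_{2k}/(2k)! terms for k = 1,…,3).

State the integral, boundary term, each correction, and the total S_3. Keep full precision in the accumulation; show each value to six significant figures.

∫_12^27 1/x^2 dx evaluates to 0.0462963.
½[f(12) + f(27)] = ½[0.00694444 + 0.00137174] = 0.00415809.
Integral + boundary = 0.0504544.
Correction k=1: B_{2}/2! · (f^{(1)}(27) − f^{(1)}(12)) = 1/12 · (-0.000101611 − (-0.00115741)) = 8.79831e-05.
Running total after k=1: 0.0505424.
Correction k=2: B_{4}/4! · (f^{(3)}(27) − f^{(3)}(12)) = −1/720 · (-1.67260e-06 − (-9.64506e-05)) = -1.31636e-07.
Running total after k=2: 0.0505422.
Correction k=3: B_{6}/6! · (f^{(5)}(27) − f^{(5)}(12)) = 1/30240 · (-6.88313e-08 − (-2.00939e-05)) = 6.62204e-10.

S_3 ≈ 0.0505422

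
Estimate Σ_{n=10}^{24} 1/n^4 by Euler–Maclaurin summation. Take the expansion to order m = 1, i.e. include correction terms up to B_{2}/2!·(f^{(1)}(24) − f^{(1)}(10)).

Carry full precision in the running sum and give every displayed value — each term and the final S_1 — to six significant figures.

S_1 ≈ 0.000364019

∫_10^24 1/x^4 dx evaluates to 0.000309221.
Boundary: ½(f(10) + f(24)) = ½(0.000100000 + 3.01408e-06) = 5.15070e-05.
So far: 0.000360728.
Correction k=1: B_{2}/2! · (f^{(1)}(24) − f^{(1)}(10)) = 1/12 · (-5.02347e-07 − (-4.00000e-05)) = 3.29147e-06.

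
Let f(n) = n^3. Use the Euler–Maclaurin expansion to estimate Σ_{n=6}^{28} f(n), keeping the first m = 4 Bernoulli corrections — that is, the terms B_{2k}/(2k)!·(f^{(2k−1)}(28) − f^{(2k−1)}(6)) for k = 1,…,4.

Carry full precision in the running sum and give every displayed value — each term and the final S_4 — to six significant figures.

The integral term ∫_6^28 x^3 dx = 153340.
Boundary: ½(f(6) + f(28)) = ½(216.000 + 21952.0) = 11084.0.
Integral + boundary = 164424.
Correction k=1: B_{2}/2! · (f^{(1)}(28) − f^{(1)}(6)) = 1/12 · (2352.00 − 108.000) = 187.000.
Running total after k=1: 164611.
Correction k=2: B_{4}/4! · (f^{(3)}(28) − f^{(3)}(6)) = −1/720 · (6.00000 − 6.00000) = 0.00000.
Running total after k=2: 164611.
Correction k=3: B_{6}/6! · (f^{(5)}(28) − f^{(5)}(6)) = 1/30240 · (0.00000 − 0.00000) = 0.00000.
Running total after k=3: 164611.
Correction k=4: B_{8}/8! · (f^{(7)}(28) − f^{(7)}(6)) = −1/1209600 · (0.00000 − 0.00000) = 0.00000.

S_4 ≈ 164611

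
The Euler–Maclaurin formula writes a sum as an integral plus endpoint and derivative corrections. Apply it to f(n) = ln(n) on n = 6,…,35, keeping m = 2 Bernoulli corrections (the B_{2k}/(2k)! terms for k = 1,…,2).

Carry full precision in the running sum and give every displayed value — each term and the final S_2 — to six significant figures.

Integral: ∫_6^35 ln(x) dx = 84.6866.
½[f(6) + f(35)] = ½[1.79176 + 3.55535] = 2.67355.
Integral + boundary = 87.3602.
k=1: B_{2}/(2)! × [f^{(1)}(35) − f^{(1)}(6)] = 1/12 × (0.0285714 − 0.166667) = -0.0115079.
Partial sum through k=1: 87.3487.
k=2: B_{4}/(4)! × [f^{(3)}(35) − f^{(3)}(6)] = −1/720 × (4.66472e-05 − 0.00925926) = 1.27953e-05.

S_2 ≈ 87.3487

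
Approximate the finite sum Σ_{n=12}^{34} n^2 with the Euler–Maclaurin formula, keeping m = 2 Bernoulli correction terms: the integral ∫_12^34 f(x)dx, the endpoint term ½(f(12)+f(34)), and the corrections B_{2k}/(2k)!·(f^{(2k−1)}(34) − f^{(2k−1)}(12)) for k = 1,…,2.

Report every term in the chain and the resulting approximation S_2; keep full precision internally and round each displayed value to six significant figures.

S_2 ≈ 13179.0

The integral term ∫_12^34 x^2 dx = 12525.3.
Boundary: ½(f(12) + f(34)) = ½(144.000 + 1156.00) = 650.000.
Running total after boundary: 13175.3.
Order-1 term: 1/12 · (68.0000 − 24.0000) = 3.66667.
After k=1: 13179.0.
Order-2 term: −1/720 · (0.00000 − 0.00000) = 0.00000.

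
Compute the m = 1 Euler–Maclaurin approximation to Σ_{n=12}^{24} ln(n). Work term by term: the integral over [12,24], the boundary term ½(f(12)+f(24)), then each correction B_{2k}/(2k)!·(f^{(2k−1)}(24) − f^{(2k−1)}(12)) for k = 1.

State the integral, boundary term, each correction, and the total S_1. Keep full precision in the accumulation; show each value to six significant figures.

S_1 ≈ 37.2824

The integral term ∫_12^24 ln(x) dx = 34.4544.
½[f(12) + f(24)] = ½[2.48491 + 3.17805] = 2.83148.
So far: 37.2859.
Order-1 term: 1/12 · (0.0416667 − 0.0833333) = -0.00347222.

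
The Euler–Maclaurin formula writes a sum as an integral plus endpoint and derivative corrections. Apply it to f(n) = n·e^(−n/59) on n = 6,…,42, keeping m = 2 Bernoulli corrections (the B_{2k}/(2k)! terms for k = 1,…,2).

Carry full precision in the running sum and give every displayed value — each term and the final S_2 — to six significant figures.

Integral: ∫_6^42 x·e^(−x/59) dx = 539.924.
Endpoint term: (f(6) + f(42))/2 = (5.41983 + 20.6106)/2 = 13.0152.
Integral + boundary = 552.940.
Correction k=1: B_{2}/2! · (f^{(1)}(42) − f^{(1)}(6)) = 1/12 · (0.141396 − 0.811444) = -0.0558373.
Partial sum through k=1: 552.884.
Correction k=2: B_{4}/4! · (f^{(3)}(42) − f^{(3)}(6)) = −1/720 · (0.000322566 − 0.000752098) = 5.96572e-07.

S_2 ≈ 552.884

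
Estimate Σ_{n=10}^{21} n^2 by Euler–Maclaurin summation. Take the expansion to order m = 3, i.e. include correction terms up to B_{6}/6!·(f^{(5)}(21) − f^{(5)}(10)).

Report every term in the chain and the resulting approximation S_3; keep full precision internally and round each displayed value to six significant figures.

The integral term ∫_10^21 x^2 dx = 2753.67.
Endpoint term: (f(10) + f(21))/2 = (100.000 + 441.000)/2 = 270.500.
So far: 3024.17.
k=1: B_{2}/(2)! × [f^{(1)}(21) − f^{(1)}(10)] = 1/12 × (42.0000 − 20.0000) = 1.83333.
Running total after k=1: 3026.00.
k=2: B_{4}/(4)! × [f^{(3)}(21) − f^{(3)}(10)] = −1/720 × (0.00000 − 0.00000) = 0.00000.
Running total after k=2: 3026.00.
k=3: B_{6}/(6)! × [f^{(5)}(21) − f^{(5)}(10)] = 1/30240 × (0.00000 − 0.00000) = 0.00000.

S_3 ≈ 3026.00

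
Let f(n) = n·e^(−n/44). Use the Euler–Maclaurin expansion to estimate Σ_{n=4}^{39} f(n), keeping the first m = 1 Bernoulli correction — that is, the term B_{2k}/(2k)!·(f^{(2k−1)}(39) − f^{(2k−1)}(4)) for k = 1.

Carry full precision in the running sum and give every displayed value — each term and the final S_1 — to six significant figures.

S_1 ≈ 433.088

The integral term ∫_4^39 x·e^(−x/44) dx = 423.290.
½[f(4) + f(39)] = ½[3.65240 + 16.0739] = 9.86316.
Running total after boundary: 433.154.
Order-1 term: 1/12 · (0.0468354 − 0.830092) = -0.0652713.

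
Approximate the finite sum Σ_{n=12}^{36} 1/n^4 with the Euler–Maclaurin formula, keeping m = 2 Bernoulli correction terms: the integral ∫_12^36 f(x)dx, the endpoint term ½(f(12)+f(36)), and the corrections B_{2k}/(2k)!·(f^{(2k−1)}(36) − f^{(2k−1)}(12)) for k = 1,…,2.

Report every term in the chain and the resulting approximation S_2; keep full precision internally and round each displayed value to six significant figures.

S_2 ≈ 0.000211497

Integral: ∫_12^36 1/x^4 dx = 0.000185757.
Boundary: ½(f(12) + f(36)) = ½(4.82253e-05 + 5.95374e-07) = 2.44103e-05.
So far: 0.000210167.
Correction k=1: B_{2}/2! · (f^{(1)}(36) − f^{(1)}(12)) = 1/12 · (-6.61527e-08 − (-1.60751e-05)) = 1.33408e-06.
After k=1: 0.000211501.
Correction k=2: B_{4}/4! · (f^{(3)}(36) − f^{(3)}(12)) = −1/720 · (-1.53131e-09 − (-3.34898e-06)) = -4.64923e-09.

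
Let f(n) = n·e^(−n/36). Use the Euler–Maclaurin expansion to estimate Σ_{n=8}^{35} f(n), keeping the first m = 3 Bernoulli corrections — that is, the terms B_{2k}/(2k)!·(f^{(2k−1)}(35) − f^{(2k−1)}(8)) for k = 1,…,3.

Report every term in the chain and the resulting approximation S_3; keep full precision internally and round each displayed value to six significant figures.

S_3 ≈ 311.354

Integral: ∫_8^35 x·e^(−x/36) dx = 301.583.
Endpoint term: (f(8) + f(35))/2 = (6.40590 + 13.2385)/2 = 9.82218.
Integral + boundary = 311.405.
Order-1 term: 1/12 · (0.0105067 − 0.622796) = -0.0510241.
Running total after k=1: 311.354.
Order-2 term: −1/720 · (0.000591813 − 0.00171626) = 1.56173e-06.
Running total after k=2: 311.354.
Order-3 term: 1/30240 · (9.07036e-07 − 2.27775e-06) = -4.53278e-11.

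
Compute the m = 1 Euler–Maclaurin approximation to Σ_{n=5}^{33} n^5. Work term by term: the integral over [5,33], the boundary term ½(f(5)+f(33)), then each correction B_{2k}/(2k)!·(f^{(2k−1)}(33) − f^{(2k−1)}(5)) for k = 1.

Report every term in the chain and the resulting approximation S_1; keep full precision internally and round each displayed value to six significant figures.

∫_5^33 x^5 dx evaluates to 2.15242e+08.
Endpoint term: (f(5) + f(33))/2 = (3125.00 + 3.91354e+07)/2 = 1.95693e+07.
Running total after boundary: 2.34811e+08.
k=1: B_{2}/(2)! × [f^{(1)}(33) − f^{(1)}(5)] = 1/12 × (5.92960e+06 − 3125.00) = 493873.

S_1 ≈ 2.35305e+08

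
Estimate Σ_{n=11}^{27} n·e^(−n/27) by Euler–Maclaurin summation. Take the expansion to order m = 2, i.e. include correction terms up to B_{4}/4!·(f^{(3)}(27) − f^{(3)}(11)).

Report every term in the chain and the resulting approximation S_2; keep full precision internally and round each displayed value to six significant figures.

S_2 ≈ 154.898

The integral term ∫_11^27 x·e^(−x/27) dx = 146.305.
½[f(11) + f(27)] = ½[7.31910 + 9.93274] = 8.62592.
Running total after boundary: 154.930.
k=1: B_{2}/(2)! × [f^{(1)}(27) − f^{(1)}(11)] = 1/12 × (0.00000 − 0.394295) = -0.0328579.
Running total after k=1: 154.898.
k=2: B_{4}/(4)! × [f^{(3)}(27) − f^{(3)}(11)] = −1/720 × (0.00100927 − 0.00236631) = 1.88478e-06.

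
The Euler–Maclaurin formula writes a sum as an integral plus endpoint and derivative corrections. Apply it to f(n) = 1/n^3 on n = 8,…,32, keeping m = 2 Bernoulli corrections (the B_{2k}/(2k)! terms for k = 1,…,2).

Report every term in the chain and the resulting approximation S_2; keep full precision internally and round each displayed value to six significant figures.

S_2 ≈ 0.00837652

Integral: ∫_8^32 1/x^3 dx = 0.00732422.
½[f(8) + f(32)] = ½[0.00195312 + 3.05176e-05] = 0.000991821.
Running total after boundary: 0.00831604.
Correction k=1: B_{2}/2! · (f^{(1)}(32) − f^{(1)}(8)) = 1/12 · (-2.86102e-06 − (-0.000732422)) = 6.07967e-05.
After k=1: 0.00837684.
Correction k=2: B_{4}/4! · (f^{(3)}(32) − f^{(3)}(8)) = −1/720 · (-5.58794e-08 − (-0.000228882)) = -3.17814e-07.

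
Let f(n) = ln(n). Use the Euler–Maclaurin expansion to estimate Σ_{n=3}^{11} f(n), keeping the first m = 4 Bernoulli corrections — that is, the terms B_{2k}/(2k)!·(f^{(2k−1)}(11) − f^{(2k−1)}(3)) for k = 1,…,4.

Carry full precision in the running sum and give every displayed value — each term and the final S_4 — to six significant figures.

S_4 ≈ 16.8092

The integral term ∫_3^11 ln(x) dx = 15.0810.
Boundary: ½(f(3) + f(11)) = ½(1.09861 + 2.39790) = 1.74825.
So far: 16.8293.
k=1: B_{2}/(2)! × [f^{(1)}(11) − f^{(1)}(3)] = 1/12 × (0.0909091 − 0.333333) = -0.0202020.
Running total after k=1: 16.8091.
k=2: B_{4}/(4)! × [f^{(3)}(11) − f^{(3)}(3)] = −1/720 × (0.00150263 − 0.0740741) = 0.000100794.
Running total after k=2: 16.8092.
k=3: B_{6}/(6)! × [f^{(5)}(11) − f^{(5)}(3)] = 1/30240 × (0.000149021 − 0.0987654) = -3.26112e-06.
Running total after k=3: 16.8092.
k=4: B_{8}/(8)! × [f^{(7)}(11) − f^{(7)}(3)] = −1/1209600 × (3.69474e-05 − 0.329218) = 2.72141e-07.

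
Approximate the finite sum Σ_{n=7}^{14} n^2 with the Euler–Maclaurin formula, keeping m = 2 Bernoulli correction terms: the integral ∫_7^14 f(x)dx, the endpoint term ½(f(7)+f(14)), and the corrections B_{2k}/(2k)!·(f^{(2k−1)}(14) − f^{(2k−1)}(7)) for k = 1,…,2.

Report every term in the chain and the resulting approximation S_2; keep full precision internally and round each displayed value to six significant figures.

The integral term ∫_7^14 x^2 dx = 800.333.
Boundary: ½(f(7) + f(14)) = ½(49.0000 + 196.000) = 122.500.
Running total after boundary: 922.833.
Order-1 term: 1/12 · (28.0000 − 14.0000) = 1.16667.
Running total after k=1: 924.000.
Order-2 term: −1/720 · (0.00000 − 0.00000) = 0.00000.

S_2 ≈ 924.000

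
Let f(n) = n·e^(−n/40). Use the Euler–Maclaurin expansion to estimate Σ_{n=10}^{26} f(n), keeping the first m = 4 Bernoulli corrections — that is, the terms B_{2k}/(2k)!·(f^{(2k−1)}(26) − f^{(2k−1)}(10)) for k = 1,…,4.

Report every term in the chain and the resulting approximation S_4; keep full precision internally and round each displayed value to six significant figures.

S_4 ≈ 190.048

Integral: ∫_10^26 x·e^(−x/40) dx = 179.401.
Endpoint term: (f(10) + f(26))/2 = (7.78801 + 13.5732)/2 = 10.6806.
Running total after boundary: 190.081.
Order-1 term: 1/12 · (0.182716 − 0.584101) = -0.0334487.
Partial sum through k=1: 190.048.
Order-2 term: −1/720 · (0.000766755 − 0.00133856) = 7.94179e-07.
Partial sum through k=2: 190.048.
Order-3 term: 1/30240 · (8.87070e-07 − 1.44504e-06) = -1.84514e-11.
Partial sum through k=3: 190.048.
Order-4 term: −1/1209600 · (8.09324e-10 − 1.28342e-09) = 3.91948e-16.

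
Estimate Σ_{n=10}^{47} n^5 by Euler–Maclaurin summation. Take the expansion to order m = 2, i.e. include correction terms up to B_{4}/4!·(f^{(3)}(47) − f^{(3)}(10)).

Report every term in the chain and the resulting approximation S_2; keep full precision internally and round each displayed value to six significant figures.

Integral: ∫_10^47 x^5 dx = 1.79637e+09.
Endpoint term: (f(10) + f(47))/2 = (100000 + 2.29345e+08)/2 = 1.14723e+08.
Running total after boundary: 1.91109e+09.
k=1: B_{2}/(2)! × [f^{(1)}(47) − f^{(1)}(10)] = 1/12 × (2.43984e+07 − 50000.0) = 2.02903e+06.
Running total after k=1: 1.91312e+09.
k=2: B_{4}/(4)! × [f^{(3)}(47) − f^{(3)}(10)] = −1/720 × (132540 − 6000.00) = -175.750.

S_2 ≈ 1.91312e+09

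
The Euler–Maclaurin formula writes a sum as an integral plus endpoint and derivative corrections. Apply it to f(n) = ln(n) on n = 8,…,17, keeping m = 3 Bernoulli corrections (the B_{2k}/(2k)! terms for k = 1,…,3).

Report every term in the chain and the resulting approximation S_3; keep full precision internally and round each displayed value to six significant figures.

The integral term ∫_8^17 ln(x) dx = 22.5291.
½[f(8) + f(17)] = ½[2.07944 + 2.83321] = 2.45633.
Integral + boundary = 24.9854.
Correction k=1: B_{2}/2! · (f^{(1)}(17) − f^{(1)}(8)) = 1/12 · (0.0588235 − 0.125000) = -0.00551471.
Running total after k=1: 24.9799.
Correction k=2: B_{4}/4! · (f^{(3)}(17) − f^{(3)}(8)) = −1/720 · (0.000407083 − 0.00390625) = 4.85995e-06.
Running total after k=2: 24.9799.
Correction k=3: B_{6}/6! · (f^{(5)}(17) − f^{(5)}(8)) = 1/30240 · (1.69031e-05 − 0.000732422) = -2.36613e-08.

S_3 ≈ 24.9799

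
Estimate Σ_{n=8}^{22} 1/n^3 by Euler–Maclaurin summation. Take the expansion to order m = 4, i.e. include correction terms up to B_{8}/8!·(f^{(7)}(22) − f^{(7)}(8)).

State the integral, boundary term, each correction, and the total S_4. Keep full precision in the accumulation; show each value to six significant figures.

S_4 ≈ 0.00786262

The integral term ∫_8^22 1/x^3 dx = 0.00677944.
Endpoint term: (f(8) + f(22))/2 = (0.00195312 + 9.39144e-05)/2 = 0.00102352.
So far: 0.00780296.
Order-1 term: 1/12 · (-1.28065e-05 − (-0.000732422)) = 5.99679e-05.
Running total after k=1: 0.00786293.
Order-2 term: −1/720 · (-5.29194e-07 − (-0.000228882)) = -3.17156e-07.
Running total after k=2: 0.00786261.
Order-3 term: 1/30240 · (-4.59218e-08 − (-0.000150204)) = 4.96554e-09.
Running total after k=3: 0.00786262.
Order-4 term: −1/1209600 · (-6.83135e-09 − (-0.000168979)) = -1.39693e-10.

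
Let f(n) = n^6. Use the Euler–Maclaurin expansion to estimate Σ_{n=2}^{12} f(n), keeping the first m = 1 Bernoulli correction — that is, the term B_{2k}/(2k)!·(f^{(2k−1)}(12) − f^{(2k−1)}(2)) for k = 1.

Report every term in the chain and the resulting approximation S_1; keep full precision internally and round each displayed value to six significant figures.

S_1 ≈ 6.73624e+06

∫_2^12 x^6 dx evaluates to 5.11881e+06.
Boundary: ½(f(2) + f(12)) = ½(64.0000 + 2.98598e+06) = 1.49302e+06.
Integral + boundary = 6.61184e+06.
Order-1 term: 1/12 · (1.49299e+06 − 192.000) = 124400.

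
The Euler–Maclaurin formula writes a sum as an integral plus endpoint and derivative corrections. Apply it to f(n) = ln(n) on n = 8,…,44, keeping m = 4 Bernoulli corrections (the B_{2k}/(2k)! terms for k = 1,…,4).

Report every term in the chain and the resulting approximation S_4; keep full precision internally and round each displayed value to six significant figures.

Integral: ∫_8^44 ln(x) dx = 113.869.
½[f(8) + f(44)] = ½[2.07944 + 3.78419] = 2.93182.
Integral + boundary = 116.801.
k=1: B_{2}/(2)! × [f^{(1)}(44) − f^{(1)}(8)] = 1/12 × (0.0227273 − 0.125000) = -0.00852273.
After k=1: 116.792.
k=2: B_{4}/(4)! × [f^{(3)}(44) − f^{(3)}(8)] = −1/720 × (2.34786e-05 − 0.00390625) = 5.39274e-06.
After k=2: 116.792.
k=3: B_{6}/(6)! × [f^{(5)}(44) − f^{(5)}(8)] = 1/30240 × (1.45528e-07 − 0.000732422) = -2.42155e-08.
After k=3: 116.792.
k=4: B_{8}/(8)! × [f^{(7)}(44) − f^{(7)}(8)] = −1/1209600 × (2.25509e-09 − 0.000343323) = 2.83830e-10.

S_4 ≈ 116.792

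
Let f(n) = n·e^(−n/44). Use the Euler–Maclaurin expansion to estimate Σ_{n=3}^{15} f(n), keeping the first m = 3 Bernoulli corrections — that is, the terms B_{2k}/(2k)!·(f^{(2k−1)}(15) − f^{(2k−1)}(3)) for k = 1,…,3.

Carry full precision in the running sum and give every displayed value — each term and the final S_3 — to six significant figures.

∫_3^15 x·e^(−x/44) dx evaluates to 85.6227.
Boundary: ½(f(3) + f(15)) = ½(2.80227 + 10.6669) = 6.73456.
So far: 92.3572.
Order-1 term: 1/12 · (0.468695 − 0.870403) = -0.0334756.
Partial sum through k=1: 92.3238.
Order-2 term: −1/720 · (0.000976726 − 0.00141456) = 6.08099e-07.
Partial sum through k=2: 92.3238.
Order-3 term: 1/30240 · (8.83966e-07 − 1.22909e-06) = -1.14130e-11.

S_3 ≈ 92.3238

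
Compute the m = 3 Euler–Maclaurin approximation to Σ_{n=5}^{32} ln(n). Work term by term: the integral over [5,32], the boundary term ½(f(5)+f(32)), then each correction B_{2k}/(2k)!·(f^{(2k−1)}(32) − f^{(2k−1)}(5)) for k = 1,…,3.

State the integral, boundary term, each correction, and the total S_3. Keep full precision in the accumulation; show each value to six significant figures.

S_3 ≈ 78.3799

∫_5^32 ln(x) dx evaluates to 75.8564.
Endpoint term: (f(5) + f(32))/2 = (1.60944 + 3.46574)/2 = 2.53759.
So far: 78.3939.
Correction k=1: B_{2}/2! · (f^{(1)}(32) − f^{(1)}(5)) = 1/12 · (0.0312500 − 0.200000) = -0.0140625.
After k=1: 78.3799.
Correction k=2: B_{4}/4! · (f^{(3)}(32) − f^{(3)}(5)) = −1/720 · (6.10352e-05 − 0.0160000) = 2.21375e-05.
After k=2: 78.3799.
Correction k=3: B_{6}/6! · (f^{(5)}(32) − f^{(5)}(5)) = 1/30240 · (7.15256e-07 − 0.00768000) = -2.53945e-07.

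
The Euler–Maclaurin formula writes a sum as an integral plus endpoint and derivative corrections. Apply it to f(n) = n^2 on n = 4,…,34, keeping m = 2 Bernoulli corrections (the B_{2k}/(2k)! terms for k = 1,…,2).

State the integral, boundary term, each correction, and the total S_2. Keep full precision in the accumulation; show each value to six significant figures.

Integral: ∫_4^34 x^2 dx = 13080.0.
½[f(4) + f(34)] = ½[16.0000 + 1156.00] = 586.000.
Integral + boundary = 13666.0.
k=1: B_{2}/(2)! × [f^{(1)}(34) − f^{(1)}(4)] = 1/12 × (68.0000 − 8.00000) = 5.00000.
After k=1: 13671.0.
k=2: B_{4}/(4)! × [f^{(3)}(34) − f^{(3)}(4)] = −1/720 × (0.00000 − 0.00000) = 0.00000.

S_2 ≈ 13671.0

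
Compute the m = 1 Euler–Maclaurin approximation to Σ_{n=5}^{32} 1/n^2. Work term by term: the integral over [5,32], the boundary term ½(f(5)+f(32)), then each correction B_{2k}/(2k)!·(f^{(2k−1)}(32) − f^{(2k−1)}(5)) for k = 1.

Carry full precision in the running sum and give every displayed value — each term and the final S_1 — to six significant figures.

Integral: ∫_5^32 1/x^2 dx = 0.168750.
Endpoint term: (f(5) + f(32))/2 = (0.0400000 + 0.000976562)/2 = 0.0204883.
Running total after boundary: 0.189238.
Order-1 term: 1/12 · (-6.10352e-05 − (-0.0160000)) = 0.00132825.

S_1 ≈ 0.190567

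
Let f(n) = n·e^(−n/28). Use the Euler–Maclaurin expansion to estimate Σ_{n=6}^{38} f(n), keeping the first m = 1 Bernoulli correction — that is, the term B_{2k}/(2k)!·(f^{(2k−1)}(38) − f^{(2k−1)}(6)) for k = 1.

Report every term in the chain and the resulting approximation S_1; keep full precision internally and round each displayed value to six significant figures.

S_1 ≈ 299.961

The integral term ∫_6^38 x·e^(−x/28) dx = 292.710.
½[f(6) + f(38)] = ½[4.84271 + 9.78102] = 7.31186.
Running total after boundary: 300.022.
Order-1 term: 1/12 · (-0.0919268 − 0.634164) = -0.0605076.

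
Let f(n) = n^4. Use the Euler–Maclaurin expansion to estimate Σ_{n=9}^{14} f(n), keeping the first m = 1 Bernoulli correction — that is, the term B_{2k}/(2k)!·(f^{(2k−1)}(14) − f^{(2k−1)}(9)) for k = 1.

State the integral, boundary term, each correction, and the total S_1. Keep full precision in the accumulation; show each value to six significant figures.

S_1 ≈ 118915

Integral: ∫_9^14 x^4 dx = 95755.0.
Boundary: ½(f(9) + f(14)) = ½(6561.00 + 38416.0) = 22488.5.
Running total after boundary: 118244.
k=1: B_{2}/(2)! × [f^{(1)}(14) − f^{(1)}(9)] = 1/12 × (10976.0 − 2916.00) = 671.667.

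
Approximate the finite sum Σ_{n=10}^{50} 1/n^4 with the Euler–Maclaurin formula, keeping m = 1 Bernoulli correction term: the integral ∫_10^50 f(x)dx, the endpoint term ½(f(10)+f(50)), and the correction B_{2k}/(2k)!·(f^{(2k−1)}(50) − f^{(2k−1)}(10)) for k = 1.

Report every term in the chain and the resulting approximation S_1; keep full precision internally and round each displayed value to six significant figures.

S_1 ≈ 0.000384079

Integral: ∫_10^50 1/x^4 dx = 0.000330667.
½[f(10) + f(50)] = ½[0.000100000 + 1.60000e-07] = 5.00800e-05.
Running total after boundary: 0.000380747.
Order-1 term: 1/12 · (-1.28000e-08 − (-4.00000e-05)) = 3.33227e-06.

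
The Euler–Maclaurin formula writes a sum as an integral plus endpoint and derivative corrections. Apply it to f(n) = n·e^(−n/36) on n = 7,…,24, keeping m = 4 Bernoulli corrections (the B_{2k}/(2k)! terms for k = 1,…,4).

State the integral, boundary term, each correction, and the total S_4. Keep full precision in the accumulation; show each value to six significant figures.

S_4 ≈ 174.476

The integral term ∫_7^24 x·e^(−x/36) dx = 165.475.
Endpoint term: (f(7) + f(24))/2 = (5.76304 + 12.3220)/2 = 9.04253.
Integral + boundary = 174.517.
Order-1 term: 1/12 · (0.171139 − 0.663207) = -0.0410057.
After k=1: 174.476.
Order-2 term: −1/720 · (0.000924362 − 0.00178225) = 1.19151e-06.
After k=2: 174.476.
Order-3 term: 1/30240 · (1.32459e-06 − 2.35552e-06) = -3.40916e-11.
After k=3: 174.476.
Order-4 term: −1/1209600 · (1.49378e-09 − 2.57396e-09) = 8.93006e-16.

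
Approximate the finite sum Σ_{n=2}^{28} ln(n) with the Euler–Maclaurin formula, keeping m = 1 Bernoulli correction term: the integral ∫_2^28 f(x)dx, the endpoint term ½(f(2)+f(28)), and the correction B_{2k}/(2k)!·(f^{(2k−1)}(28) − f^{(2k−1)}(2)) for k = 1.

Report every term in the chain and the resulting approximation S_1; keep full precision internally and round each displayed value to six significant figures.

The integral term ∫_2^28 ln(x) dx = 65.9154.
Boundary: ½(f(2) + f(28)) = ½(0.693147 + 3.33220) = 2.01268.
Running total after boundary: 67.9281.
Order-1 term: 1/12 · (0.0357143 − 0.500000) = -0.0386905.

S_1 ≈ 67.8894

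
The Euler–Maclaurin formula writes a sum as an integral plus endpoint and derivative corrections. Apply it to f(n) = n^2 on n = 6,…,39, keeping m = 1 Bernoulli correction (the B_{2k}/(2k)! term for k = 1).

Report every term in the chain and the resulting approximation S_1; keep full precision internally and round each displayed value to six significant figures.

S_1 ≈ 20485.0

∫_6^39 x^2 dx evaluates to 19701.0.
Endpoint term: (f(6) + f(39))/2 = (36.0000 + 1521.00)/2 = 778.500.
Integral + boundary = 20479.5.
Order-1 term: 1/12 · (78.0000 − 12.0000) = 5.50000.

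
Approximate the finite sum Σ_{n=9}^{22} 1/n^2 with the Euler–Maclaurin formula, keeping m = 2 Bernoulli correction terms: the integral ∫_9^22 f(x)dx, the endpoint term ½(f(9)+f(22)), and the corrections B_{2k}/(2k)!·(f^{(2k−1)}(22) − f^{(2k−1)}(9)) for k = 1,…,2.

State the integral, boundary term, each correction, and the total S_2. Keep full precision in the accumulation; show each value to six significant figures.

S_2 ≈ 0.0730749

The integral term ∫_9^22 1/x^2 dx = 0.0656566.
Boundary: ½(f(9) + f(22)) = ½(0.0123457 + 0.00206612) = 0.00720590.
Integral + boundary = 0.0728625.
Order-1 term: 1/12 · (-0.000187829 − (-0.00274348)) = 0.000212971.
Partial sum through k=1: 0.0730754.
Order-2 term: −1/720 · (-4.65691e-06 − (-0.000406442)) = -5.58035e-07.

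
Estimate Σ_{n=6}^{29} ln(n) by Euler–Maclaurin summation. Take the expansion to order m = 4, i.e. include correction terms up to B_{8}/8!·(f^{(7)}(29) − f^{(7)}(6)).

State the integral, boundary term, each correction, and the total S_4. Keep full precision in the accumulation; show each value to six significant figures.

The integral term ∫_6^29 ln(x) dx = 63.9010.
½[f(6) + f(29)] = ½[1.79176 + 3.36730] = 2.57953.
Integral + boundary = 66.4805.
k=1: B_{2}/(2)! × [f^{(1)}(29) − f^{(1)}(6)] = 1/12 × (0.0344828 − 0.166667) = -0.0110153.
Running total after k=1: 66.4695.
k=2: B_{4}/(4)! × [f^{(3)}(29) − f^{(3)}(6)] = −1/720 × (8.20042e-05 − 0.00925926) = 1.27462e-05.
Running total after k=2: 66.4695.
k=3: B_{6}/(6)! × [f^{(5)}(29) − f^{(5)}(6)] = 1/30240 × (1.17010e-06 − 0.00308642) = -1.02025e-07.
Running total after k=3: 66.4695.
k=4: B_{8}/(8)! × [f^{(7)}(29) − f^{(7)}(6)] = −1/1209600 × (4.17394e-08 − 0.00257202) = 2.12630e-09.

S_4 ≈ 66.4695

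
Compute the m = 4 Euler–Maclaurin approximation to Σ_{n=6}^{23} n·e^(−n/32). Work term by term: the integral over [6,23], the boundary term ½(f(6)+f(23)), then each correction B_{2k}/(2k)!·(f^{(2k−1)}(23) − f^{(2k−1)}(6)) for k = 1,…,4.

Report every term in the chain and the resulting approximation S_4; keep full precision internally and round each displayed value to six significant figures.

The integral term ∫_6^23 x·e^(−x/32) dx = 150.344.
Endpoint term: (f(6) + f(23))/2 = (4.97417 + 11.2093)/2 = 8.09174.
Integral + boundary = 158.436.
Correction k=1: B_{2}/2! · (f^{(1)}(23) − f^{(1)}(6)) = 1/12 · (0.137070 − 0.673586) = -0.0447097.
Partial sum through k=1: 158.391.
Correction k=2: B_{4}/4! · (f^{(3)}(23) − f^{(3)}(6)) = −1/720 · (0.00108573 − 0.00227700) = 1.65453e-06.
Partial sum through k=2: 158.391.
Correction k=3: B_{6}/6! · (f^{(5)}(23) − f^{(5)}(6)) = 1/30240 · (1.98986e-06 − 3.80488e-06) = -6.00206e-11.
Partial sum through k=3: 158.391.
Correction k=4: B_{8}/8! · (f^{(7)}(23) − f^{(7)}(6)) = −1/1209600 · (2.85100e-09 − 5.25989e-09) = 1.99148e-15.

S_4 ≈ 158.391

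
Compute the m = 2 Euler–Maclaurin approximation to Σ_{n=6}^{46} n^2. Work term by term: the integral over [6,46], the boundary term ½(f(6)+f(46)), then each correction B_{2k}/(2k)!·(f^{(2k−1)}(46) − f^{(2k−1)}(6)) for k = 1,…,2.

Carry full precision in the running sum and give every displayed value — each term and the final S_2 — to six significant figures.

∫_6^46 x^2 dx evaluates to 32373.3.
½[f(6) + f(46)] = ½[36.0000 + 2116.00] = 1076.00.
Running total after boundary: 33449.3.
k=1: B_{2}/(2)! × [f^{(1)}(46) − f^{(1)}(6)] = 1/12 × (92.0000 − 12.0000) = 6.66667.
After k=1: 33456.0.
k=2: B_{4}/(4)! × [f^{(3)}(46) − f^{(3)}(6)] = −1/720 × (0.00000 − 0.00000) = 0.00000.

S_2 ≈ 33456.0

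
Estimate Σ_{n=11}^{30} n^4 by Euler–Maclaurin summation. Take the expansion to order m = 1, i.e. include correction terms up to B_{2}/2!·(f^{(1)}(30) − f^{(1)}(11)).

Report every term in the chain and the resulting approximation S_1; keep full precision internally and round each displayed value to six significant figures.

Integral: ∫_11^30 x^4 dx = 4.82779e+06.
Boundary: ½(f(11) + f(30)) = ½(14641.0 + 810000) = 412320.
Integral + boundary = 5.24011e+06.
k=1: B_{2}/(2)! × [f^{(1)}(30) − f^{(1)}(11)] = 1/12 × (108000 − 5324.00) = 8556.33.

S_1 ≈ 5.24867e+06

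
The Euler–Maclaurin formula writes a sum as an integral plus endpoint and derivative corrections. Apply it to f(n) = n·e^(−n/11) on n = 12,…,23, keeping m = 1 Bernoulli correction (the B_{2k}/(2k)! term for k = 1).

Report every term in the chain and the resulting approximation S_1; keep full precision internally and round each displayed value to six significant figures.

S_1 ≈ 42.1964

The integral term ∫_12^23 x·e^(−x/11) dx = 38.7685.
½[f(12) + f(23)] = ½[4.03093 + 2.84222] = 3.43658.
Integral + boundary = 42.2051.
Order-1 term: 1/12 · (-0.134809 − (-0.0305374)) = -0.00868929.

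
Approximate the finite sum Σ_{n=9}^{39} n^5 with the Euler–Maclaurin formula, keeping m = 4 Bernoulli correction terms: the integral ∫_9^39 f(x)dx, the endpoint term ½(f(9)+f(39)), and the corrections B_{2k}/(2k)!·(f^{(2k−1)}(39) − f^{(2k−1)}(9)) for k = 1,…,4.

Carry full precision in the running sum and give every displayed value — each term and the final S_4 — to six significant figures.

S_4 ≈ 6.32471e+08

Integral: ∫_9^39 x^5 dx = 5.86369e+08.
Endpoint term: (f(9) + f(39))/2 = (59049.0 + 9.02242e+07)/2 = 4.51416e+07.
Integral + boundary = 6.31510e+08.
Order-1 term: 1/12 · (1.15672e+07 − 32805.0) = 961200.
After k=1: 6.32472e+08.
Order-2 term: −1/720 · (91260.0 − 4860.00) = -120.000.
After k=2: 6.32471e+08.
Order-3 term: 1/30240 · (120.000 − 120.000) = 0.00000.
After k=3: 6.32471e+08.
Order-4 term: −1/1209600 · (0.00000 − 0.00000) = 0.00000.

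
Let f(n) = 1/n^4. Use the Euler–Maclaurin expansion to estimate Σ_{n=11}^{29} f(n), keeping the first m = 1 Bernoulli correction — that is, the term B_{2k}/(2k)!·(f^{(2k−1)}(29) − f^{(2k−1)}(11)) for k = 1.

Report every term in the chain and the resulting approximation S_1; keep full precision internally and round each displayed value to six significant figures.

∫_11^29 1/x^4 dx evaluates to 0.000236771.
½[f(11) + f(29)] = ½[6.83013e-05 + 1.41387e-06] = 3.48576e-05.
So far: 0.000271629.
Correction k=1: B_{2}/2! · (f^{(1)}(29) − f^{(1)}(11)) = 1/12 · (-1.95016e-07 − (-2.48369e-05)) = 2.05349e-06.

S_1 ≈ 0.000273682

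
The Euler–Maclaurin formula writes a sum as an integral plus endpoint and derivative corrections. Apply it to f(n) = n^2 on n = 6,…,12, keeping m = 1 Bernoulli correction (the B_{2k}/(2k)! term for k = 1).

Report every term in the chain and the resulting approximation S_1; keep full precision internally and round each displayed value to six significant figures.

∫_6^12 x^2 dx evaluates to 504.000.
½[f(6) + f(12)] = ½[36.0000 + 144.000] = 90.0000.
Integral + boundary = 594.000.
Correction k=1: B_{2}/2! · (f^{(1)}(12) − f^{(1)}(6)) = 1/12 · (24.0000 − 12.0000) = 1.00000.

S_1 ≈ 595.000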